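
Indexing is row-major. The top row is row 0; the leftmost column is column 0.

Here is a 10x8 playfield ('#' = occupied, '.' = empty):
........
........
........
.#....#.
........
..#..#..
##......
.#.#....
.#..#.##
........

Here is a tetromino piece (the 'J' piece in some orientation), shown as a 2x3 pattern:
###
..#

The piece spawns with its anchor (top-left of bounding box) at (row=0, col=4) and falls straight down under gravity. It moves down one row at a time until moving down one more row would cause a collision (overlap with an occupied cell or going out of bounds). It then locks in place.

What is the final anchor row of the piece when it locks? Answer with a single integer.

Spawn at (row=0, col=4). Try each row:
  row 0: fits
  row 1: fits
  row 2: blocked -> lock at row 1

Answer: 1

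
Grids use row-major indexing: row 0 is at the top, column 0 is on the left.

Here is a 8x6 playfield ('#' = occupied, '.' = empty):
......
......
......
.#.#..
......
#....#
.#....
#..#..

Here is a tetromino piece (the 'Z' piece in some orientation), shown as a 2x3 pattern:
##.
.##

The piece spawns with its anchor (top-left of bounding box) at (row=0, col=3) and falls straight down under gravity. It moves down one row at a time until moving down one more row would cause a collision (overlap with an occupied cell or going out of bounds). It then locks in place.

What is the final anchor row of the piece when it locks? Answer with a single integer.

Answer: 2

Derivation:
Spawn at (row=0, col=3). Try each row:
  row 0: fits
  row 1: fits
  row 2: fits
  row 3: blocked -> lock at row 2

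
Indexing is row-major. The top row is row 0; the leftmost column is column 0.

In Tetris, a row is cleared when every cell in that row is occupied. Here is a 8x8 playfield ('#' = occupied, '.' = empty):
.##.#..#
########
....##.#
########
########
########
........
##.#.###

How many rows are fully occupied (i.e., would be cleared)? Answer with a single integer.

Check each row:
  row 0: 4 empty cells -> not full
  row 1: 0 empty cells -> FULL (clear)
  row 2: 5 empty cells -> not full
  row 3: 0 empty cells -> FULL (clear)
  row 4: 0 empty cells -> FULL (clear)
  row 5: 0 empty cells -> FULL (clear)
  row 6: 8 empty cells -> not full
  row 7: 2 empty cells -> not full
Total rows cleared: 4

Answer: 4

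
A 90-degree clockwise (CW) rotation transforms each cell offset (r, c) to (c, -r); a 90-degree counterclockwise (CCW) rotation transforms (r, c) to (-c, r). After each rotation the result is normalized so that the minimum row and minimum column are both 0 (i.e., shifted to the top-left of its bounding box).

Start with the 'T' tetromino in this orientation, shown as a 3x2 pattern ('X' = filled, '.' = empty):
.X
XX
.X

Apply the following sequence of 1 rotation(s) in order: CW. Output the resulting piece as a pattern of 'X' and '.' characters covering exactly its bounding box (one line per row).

Start:
.X
XX
.X
After rotation 1 (CW):
.X.
XXX

Answer: .X.
XXX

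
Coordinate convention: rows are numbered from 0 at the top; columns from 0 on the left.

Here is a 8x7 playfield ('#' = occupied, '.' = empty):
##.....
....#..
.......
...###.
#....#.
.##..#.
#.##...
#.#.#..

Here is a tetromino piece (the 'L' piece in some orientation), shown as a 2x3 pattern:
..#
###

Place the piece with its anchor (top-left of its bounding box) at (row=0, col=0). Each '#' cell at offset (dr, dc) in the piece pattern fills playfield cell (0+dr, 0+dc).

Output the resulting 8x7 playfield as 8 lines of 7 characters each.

Answer: ###....
###.#..
.......
...###.
#....#.
.##..#.
#.##...
#.#.#..

Derivation:
Fill (0+0,0+2) = (0,2)
Fill (0+1,0+0) = (1,0)
Fill (0+1,0+1) = (1,1)
Fill (0+1,0+2) = (1,2)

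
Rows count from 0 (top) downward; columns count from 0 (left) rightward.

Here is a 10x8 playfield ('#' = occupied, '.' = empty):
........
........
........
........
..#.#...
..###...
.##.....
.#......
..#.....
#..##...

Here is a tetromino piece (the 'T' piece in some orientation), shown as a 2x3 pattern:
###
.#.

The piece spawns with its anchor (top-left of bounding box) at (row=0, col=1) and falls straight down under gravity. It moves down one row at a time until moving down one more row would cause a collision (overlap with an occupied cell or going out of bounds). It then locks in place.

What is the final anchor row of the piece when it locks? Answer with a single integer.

Answer: 2

Derivation:
Spawn at (row=0, col=1). Try each row:
  row 0: fits
  row 1: fits
  row 2: fits
  row 3: blocked -> lock at row 2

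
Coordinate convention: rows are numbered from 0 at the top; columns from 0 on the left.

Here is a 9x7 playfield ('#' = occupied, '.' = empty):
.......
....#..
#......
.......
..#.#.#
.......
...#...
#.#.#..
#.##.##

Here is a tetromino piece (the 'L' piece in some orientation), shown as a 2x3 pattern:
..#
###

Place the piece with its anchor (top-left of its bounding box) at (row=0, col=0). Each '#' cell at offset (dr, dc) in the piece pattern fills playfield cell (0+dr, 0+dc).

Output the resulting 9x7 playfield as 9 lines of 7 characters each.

Answer: ..#....
###.#..
#......
.......
..#.#.#
.......
...#...
#.#.#..
#.##.##

Derivation:
Fill (0+0,0+2) = (0,2)
Fill (0+1,0+0) = (1,0)
Fill (0+1,0+1) = (1,1)
Fill (0+1,0+2) = (1,2)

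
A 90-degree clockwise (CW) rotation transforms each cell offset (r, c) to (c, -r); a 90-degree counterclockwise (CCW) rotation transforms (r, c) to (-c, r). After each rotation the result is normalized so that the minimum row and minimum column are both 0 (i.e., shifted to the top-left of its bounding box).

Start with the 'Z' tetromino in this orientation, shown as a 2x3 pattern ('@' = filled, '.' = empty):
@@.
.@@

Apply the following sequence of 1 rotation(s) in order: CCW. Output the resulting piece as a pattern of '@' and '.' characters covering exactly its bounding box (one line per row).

Answer: .@
@@
@.

Derivation:
Start:
@@.
.@@
After rotation 1 (CCW):
.@
@@
@.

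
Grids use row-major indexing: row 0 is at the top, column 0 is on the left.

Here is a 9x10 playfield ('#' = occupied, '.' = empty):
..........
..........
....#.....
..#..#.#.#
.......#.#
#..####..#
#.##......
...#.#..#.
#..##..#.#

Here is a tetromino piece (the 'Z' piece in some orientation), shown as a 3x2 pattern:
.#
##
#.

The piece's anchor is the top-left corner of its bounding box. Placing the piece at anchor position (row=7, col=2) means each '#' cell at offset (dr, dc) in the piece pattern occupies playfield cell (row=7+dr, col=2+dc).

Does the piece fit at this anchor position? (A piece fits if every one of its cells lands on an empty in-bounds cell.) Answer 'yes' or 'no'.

Answer: no

Derivation:
Check each piece cell at anchor (7, 2):
  offset (0,1) -> (7,3): occupied ('#') -> FAIL
  offset (1,0) -> (8,2): empty -> OK
  offset (1,1) -> (8,3): occupied ('#') -> FAIL
  offset (2,0) -> (9,2): out of bounds -> FAIL
All cells valid: no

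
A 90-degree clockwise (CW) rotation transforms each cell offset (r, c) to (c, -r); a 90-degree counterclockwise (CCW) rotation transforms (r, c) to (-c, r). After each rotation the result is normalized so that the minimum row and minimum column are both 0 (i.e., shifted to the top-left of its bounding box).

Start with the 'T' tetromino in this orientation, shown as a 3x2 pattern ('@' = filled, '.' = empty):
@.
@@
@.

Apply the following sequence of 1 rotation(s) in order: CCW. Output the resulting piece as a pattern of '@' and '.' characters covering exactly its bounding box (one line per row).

Answer: .@.
@@@

Derivation:
Start:
@.
@@
@.
After rotation 1 (CCW):
.@.
@@@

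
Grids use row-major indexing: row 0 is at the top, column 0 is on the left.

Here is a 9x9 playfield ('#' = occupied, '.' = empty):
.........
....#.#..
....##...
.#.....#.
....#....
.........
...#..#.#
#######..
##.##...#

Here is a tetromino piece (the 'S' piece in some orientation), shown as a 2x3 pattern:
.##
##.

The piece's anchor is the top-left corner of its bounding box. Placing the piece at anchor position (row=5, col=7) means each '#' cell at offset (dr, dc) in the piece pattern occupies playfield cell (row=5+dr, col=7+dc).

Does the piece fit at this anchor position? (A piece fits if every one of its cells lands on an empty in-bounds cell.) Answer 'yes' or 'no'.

Check each piece cell at anchor (5, 7):
  offset (0,1) -> (5,8): empty -> OK
  offset (0,2) -> (5,9): out of bounds -> FAIL
  offset (1,0) -> (6,7): empty -> OK
  offset (1,1) -> (6,8): occupied ('#') -> FAIL
All cells valid: no

Answer: no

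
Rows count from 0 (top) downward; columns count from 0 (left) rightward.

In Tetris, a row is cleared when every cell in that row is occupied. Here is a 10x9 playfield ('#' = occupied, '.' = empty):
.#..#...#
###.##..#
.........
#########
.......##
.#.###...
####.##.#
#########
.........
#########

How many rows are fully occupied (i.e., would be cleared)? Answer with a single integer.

Check each row:
  row 0: 6 empty cells -> not full
  row 1: 3 empty cells -> not full
  row 2: 9 empty cells -> not full
  row 3: 0 empty cells -> FULL (clear)
  row 4: 7 empty cells -> not full
  row 5: 5 empty cells -> not full
  row 6: 2 empty cells -> not full
  row 7: 0 empty cells -> FULL (clear)
  row 8: 9 empty cells -> not full
  row 9: 0 empty cells -> FULL (clear)
Total rows cleared: 3

Answer: 3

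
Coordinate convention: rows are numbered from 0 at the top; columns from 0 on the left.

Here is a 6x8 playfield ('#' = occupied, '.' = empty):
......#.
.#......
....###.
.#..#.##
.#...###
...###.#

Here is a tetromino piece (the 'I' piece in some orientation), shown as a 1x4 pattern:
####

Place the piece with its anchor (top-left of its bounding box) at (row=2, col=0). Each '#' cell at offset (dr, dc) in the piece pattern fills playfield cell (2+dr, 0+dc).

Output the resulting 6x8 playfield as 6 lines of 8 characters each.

Answer: ......#.
.#......
#######.
.#..#.##
.#...###
...###.#

Derivation:
Fill (2+0,0+0) = (2,0)
Fill (2+0,0+1) = (2,1)
Fill (2+0,0+2) = (2,2)
Fill (2+0,0+3) = (2,3)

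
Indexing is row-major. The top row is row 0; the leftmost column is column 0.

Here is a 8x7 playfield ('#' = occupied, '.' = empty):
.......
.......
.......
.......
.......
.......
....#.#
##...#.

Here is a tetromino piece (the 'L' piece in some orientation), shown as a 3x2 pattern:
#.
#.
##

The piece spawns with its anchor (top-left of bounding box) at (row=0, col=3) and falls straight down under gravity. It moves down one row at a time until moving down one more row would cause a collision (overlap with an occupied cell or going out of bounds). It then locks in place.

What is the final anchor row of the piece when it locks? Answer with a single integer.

Spawn at (row=0, col=3). Try each row:
  row 0: fits
  row 1: fits
  row 2: fits
  row 3: fits
  row 4: blocked -> lock at row 3

Answer: 3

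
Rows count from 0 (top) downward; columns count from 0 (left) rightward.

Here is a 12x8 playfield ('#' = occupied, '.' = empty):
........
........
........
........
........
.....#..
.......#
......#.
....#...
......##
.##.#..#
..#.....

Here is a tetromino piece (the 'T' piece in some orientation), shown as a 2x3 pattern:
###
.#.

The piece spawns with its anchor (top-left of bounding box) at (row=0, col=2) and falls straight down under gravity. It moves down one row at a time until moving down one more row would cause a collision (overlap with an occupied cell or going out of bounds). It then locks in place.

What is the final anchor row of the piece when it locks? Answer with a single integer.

Answer: 7

Derivation:
Spawn at (row=0, col=2). Try each row:
  row 0: fits
  row 1: fits
  row 2: fits
  row 3: fits
  row 4: fits
  row 5: fits
  row 6: fits
  row 7: fits
  row 8: blocked -> lock at row 7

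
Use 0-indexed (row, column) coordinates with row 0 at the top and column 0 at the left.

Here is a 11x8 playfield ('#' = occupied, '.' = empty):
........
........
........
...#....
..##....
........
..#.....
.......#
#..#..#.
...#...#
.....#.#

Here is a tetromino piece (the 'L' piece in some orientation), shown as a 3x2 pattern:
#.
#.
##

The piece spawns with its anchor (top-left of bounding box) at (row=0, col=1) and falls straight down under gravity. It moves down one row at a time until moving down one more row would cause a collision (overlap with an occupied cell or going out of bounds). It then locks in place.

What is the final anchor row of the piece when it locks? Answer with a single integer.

Answer: 1

Derivation:
Spawn at (row=0, col=1). Try each row:
  row 0: fits
  row 1: fits
  row 2: blocked -> lock at row 1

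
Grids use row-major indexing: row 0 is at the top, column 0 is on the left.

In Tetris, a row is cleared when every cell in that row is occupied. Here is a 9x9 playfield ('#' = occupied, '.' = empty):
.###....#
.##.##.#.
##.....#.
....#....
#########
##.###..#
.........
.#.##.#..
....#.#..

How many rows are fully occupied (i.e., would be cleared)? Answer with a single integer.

Check each row:
  row 0: 5 empty cells -> not full
  row 1: 4 empty cells -> not full
  row 2: 6 empty cells -> not full
  row 3: 8 empty cells -> not full
  row 4: 0 empty cells -> FULL (clear)
  row 5: 3 empty cells -> not full
  row 6: 9 empty cells -> not full
  row 7: 5 empty cells -> not full
  row 8: 7 empty cells -> not full
Total rows cleared: 1

Answer: 1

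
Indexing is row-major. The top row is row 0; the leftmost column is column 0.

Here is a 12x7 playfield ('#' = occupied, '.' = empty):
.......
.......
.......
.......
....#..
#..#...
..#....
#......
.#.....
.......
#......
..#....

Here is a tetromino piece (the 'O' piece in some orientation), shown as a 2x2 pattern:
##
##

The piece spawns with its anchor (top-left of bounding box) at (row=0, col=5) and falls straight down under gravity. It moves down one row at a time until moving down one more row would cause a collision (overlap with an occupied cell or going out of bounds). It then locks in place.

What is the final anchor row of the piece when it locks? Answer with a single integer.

Spawn at (row=0, col=5). Try each row:
  row 0: fits
  row 1: fits
  row 2: fits
  row 3: fits
  row 4: fits
  row 5: fits
  row 6: fits
  row 7: fits
  row 8: fits
  row 9: fits
  row 10: fits
  row 11: blocked -> lock at row 10

Answer: 10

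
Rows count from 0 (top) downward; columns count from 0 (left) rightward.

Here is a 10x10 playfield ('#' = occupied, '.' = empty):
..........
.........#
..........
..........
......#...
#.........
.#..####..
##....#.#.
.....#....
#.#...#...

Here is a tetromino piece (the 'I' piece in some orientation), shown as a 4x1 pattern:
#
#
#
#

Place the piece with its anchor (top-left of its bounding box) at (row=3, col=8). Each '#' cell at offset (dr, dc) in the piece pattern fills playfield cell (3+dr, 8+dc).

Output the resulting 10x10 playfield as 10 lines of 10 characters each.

Answer: ..........
.........#
..........
........#.
......#.#.
#.......#.
.#..#####.
##....#.#.
.....#....
#.#...#...

Derivation:
Fill (3+0,8+0) = (3,8)
Fill (3+1,8+0) = (4,8)
Fill (3+2,8+0) = (5,8)
Fill (3+3,8+0) = (6,8)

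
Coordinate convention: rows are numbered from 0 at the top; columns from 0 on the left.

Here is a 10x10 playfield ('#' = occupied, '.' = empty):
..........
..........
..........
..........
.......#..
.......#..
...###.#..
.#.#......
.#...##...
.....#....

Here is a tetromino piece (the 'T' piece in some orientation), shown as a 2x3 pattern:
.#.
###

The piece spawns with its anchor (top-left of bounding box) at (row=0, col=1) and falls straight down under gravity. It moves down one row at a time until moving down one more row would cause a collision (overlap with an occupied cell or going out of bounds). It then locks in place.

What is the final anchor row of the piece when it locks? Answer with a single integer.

Answer: 4

Derivation:
Spawn at (row=0, col=1). Try each row:
  row 0: fits
  row 1: fits
  row 2: fits
  row 3: fits
  row 4: fits
  row 5: blocked -> lock at row 4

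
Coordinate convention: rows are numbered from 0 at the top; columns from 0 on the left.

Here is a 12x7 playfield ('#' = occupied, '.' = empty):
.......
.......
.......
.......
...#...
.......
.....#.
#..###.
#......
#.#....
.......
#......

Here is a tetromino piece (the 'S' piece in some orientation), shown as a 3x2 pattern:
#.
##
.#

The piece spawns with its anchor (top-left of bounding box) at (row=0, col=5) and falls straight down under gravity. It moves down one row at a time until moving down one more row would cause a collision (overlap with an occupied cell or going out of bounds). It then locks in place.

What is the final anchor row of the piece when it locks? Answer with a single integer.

Answer: 4

Derivation:
Spawn at (row=0, col=5). Try each row:
  row 0: fits
  row 1: fits
  row 2: fits
  row 3: fits
  row 4: fits
  row 5: blocked -> lock at row 4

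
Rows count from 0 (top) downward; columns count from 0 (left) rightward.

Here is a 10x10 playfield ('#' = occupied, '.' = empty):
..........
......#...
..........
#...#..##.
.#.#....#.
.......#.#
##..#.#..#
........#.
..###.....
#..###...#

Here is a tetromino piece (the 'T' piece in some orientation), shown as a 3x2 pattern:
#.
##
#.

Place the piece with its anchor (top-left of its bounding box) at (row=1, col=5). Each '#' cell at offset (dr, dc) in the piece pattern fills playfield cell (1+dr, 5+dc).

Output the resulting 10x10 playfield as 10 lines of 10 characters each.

Answer: ..........
.....##...
.....##...
#...##.##.
.#.#....#.
.......#.#
##..#.#..#
........#.
..###.....
#..###...#

Derivation:
Fill (1+0,5+0) = (1,5)
Fill (1+1,5+0) = (2,5)
Fill (1+1,5+1) = (2,6)
Fill (1+2,5+0) = (3,5)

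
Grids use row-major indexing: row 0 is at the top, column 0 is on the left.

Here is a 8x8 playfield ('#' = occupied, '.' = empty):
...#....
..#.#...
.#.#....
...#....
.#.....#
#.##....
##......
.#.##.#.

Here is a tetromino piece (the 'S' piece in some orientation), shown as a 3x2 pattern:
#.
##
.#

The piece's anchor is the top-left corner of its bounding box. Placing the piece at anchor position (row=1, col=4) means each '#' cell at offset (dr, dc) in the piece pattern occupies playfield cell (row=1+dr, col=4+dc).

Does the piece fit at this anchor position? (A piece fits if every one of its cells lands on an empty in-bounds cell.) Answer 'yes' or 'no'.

Answer: no

Derivation:
Check each piece cell at anchor (1, 4):
  offset (0,0) -> (1,4): occupied ('#') -> FAIL
  offset (1,0) -> (2,4): empty -> OK
  offset (1,1) -> (2,5): empty -> OK
  offset (2,1) -> (3,5): empty -> OK
All cells valid: no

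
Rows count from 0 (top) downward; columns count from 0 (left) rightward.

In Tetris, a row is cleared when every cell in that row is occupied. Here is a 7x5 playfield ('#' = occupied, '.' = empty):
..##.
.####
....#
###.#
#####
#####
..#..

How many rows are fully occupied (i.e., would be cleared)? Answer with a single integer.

Answer: 2

Derivation:
Check each row:
  row 0: 3 empty cells -> not full
  row 1: 1 empty cell -> not full
  row 2: 4 empty cells -> not full
  row 3: 1 empty cell -> not full
  row 4: 0 empty cells -> FULL (clear)
  row 5: 0 empty cells -> FULL (clear)
  row 6: 4 empty cells -> not full
Total rows cleared: 2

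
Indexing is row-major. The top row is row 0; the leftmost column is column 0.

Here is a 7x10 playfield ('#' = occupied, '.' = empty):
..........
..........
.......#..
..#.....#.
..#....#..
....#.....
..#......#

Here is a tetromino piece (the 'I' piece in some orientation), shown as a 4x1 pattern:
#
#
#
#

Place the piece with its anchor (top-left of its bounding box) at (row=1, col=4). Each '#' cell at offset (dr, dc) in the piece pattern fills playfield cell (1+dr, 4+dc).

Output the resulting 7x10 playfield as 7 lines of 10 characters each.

Answer: ..........
....#.....
....#..#..
..#.#...#.
..#.#..#..
....#.....
..#......#

Derivation:
Fill (1+0,4+0) = (1,4)
Fill (1+1,4+0) = (2,4)
Fill (1+2,4+0) = (3,4)
Fill (1+3,4+0) = (4,4)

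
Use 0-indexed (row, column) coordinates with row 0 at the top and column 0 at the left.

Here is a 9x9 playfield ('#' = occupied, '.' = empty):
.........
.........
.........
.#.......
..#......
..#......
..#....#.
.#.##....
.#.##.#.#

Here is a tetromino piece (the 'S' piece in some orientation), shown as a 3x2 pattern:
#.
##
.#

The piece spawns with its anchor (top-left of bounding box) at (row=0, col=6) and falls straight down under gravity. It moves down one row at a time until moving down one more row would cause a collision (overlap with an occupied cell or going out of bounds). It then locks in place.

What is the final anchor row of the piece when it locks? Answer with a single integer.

Spawn at (row=0, col=6). Try each row:
  row 0: fits
  row 1: fits
  row 2: fits
  row 3: fits
  row 4: blocked -> lock at row 3

Answer: 3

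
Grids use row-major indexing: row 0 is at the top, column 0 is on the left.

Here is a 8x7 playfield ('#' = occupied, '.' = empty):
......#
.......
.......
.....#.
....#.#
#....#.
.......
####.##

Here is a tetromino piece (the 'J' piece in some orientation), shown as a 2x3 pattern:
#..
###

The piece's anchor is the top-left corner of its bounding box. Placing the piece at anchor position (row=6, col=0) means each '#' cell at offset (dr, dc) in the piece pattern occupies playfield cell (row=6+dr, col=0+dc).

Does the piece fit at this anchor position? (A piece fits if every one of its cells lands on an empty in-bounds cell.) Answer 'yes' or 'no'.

Answer: no

Derivation:
Check each piece cell at anchor (6, 0):
  offset (0,0) -> (6,0): empty -> OK
  offset (1,0) -> (7,0): occupied ('#') -> FAIL
  offset (1,1) -> (7,1): occupied ('#') -> FAIL
  offset (1,2) -> (7,2): occupied ('#') -> FAIL
All cells valid: no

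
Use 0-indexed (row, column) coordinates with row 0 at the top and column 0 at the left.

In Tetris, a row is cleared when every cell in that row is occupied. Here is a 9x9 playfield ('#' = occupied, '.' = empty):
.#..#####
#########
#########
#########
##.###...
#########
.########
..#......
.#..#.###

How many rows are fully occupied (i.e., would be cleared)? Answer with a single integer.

Answer: 4

Derivation:
Check each row:
  row 0: 3 empty cells -> not full
  row 1: 0 empty cells -> FULL (clear)
  row 2: 0 empty cells -> FULL (clear)
  row 3: 0 empty cells -> FULL (clear)
  row 4: 4 empty cells -> not full
  row 5: 0 empty cells -> FULL (clear)
  row 6: 1 empty cell -> not full
  row 7: 8 empty cells -> not full
  row 8: 4 empty cells -> not full
Total rows cleared: 4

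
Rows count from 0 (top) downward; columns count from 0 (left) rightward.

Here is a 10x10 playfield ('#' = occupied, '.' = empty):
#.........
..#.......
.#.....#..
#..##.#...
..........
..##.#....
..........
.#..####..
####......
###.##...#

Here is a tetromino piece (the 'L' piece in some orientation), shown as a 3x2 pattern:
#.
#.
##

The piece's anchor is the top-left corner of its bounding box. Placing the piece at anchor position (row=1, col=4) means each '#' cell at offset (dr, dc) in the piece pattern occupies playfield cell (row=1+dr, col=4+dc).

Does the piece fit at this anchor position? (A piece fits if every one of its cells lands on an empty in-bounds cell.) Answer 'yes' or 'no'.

Answer: no

Derivation:
Check each piece cell at anchor (1, 4):
  offset (0,0) -> (1,4): empty -> OK
  offset (1,0) -> (2,4): empty -> OK
  offset (2,0) -> (3,4): occupied ('#') -> FAIL
  offset (2,1) -> (3,5): empty -> OK
All cells valid: no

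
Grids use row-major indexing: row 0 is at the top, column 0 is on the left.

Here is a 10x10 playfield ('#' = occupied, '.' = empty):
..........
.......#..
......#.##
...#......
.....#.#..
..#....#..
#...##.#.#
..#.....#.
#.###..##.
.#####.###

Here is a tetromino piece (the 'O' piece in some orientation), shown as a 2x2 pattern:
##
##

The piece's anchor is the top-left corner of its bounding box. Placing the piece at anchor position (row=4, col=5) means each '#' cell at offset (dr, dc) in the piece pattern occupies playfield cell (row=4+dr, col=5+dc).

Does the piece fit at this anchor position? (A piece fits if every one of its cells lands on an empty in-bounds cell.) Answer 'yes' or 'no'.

Check each piece cell at anchor (4, 5):
  offset (0,0) -> (4,5): occupied ('#') -> FAIL
  offset (0,1) -> (4,6): empty -> OK
  offset (1,0) -> (5,5): empty -> OK
  offset (1,1) -> (5,6): empty -> OK
All cells valid: no

Answer: no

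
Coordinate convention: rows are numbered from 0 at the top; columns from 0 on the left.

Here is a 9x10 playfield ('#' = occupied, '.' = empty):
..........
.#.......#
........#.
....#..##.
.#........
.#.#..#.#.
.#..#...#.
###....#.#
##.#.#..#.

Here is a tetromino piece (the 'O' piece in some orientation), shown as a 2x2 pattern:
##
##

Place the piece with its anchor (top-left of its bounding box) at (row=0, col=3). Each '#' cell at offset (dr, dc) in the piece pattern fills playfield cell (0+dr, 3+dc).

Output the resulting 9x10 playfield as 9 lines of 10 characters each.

Fill (0+0,3+0) = (0,3)
Fill (0+0,3+1) = (0,4)
Fill (0+1,3+0) = (1,3)
Fill (0+1,3+1) = (1,4)

Answer: ...##.....
.#.##....#
........#.
....#..##.
.#........
.#.#..#.#.
.#..#...#.
###....#.#
##.#.#..#.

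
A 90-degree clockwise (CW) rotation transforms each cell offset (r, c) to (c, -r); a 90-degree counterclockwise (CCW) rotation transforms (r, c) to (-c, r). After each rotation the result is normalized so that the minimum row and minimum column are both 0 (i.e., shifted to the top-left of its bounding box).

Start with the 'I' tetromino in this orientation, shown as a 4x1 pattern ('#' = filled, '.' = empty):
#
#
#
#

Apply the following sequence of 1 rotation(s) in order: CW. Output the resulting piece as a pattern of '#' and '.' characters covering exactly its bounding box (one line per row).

Start:
#
#
#
#
After rotation 1 (CW):
####

Answer: ####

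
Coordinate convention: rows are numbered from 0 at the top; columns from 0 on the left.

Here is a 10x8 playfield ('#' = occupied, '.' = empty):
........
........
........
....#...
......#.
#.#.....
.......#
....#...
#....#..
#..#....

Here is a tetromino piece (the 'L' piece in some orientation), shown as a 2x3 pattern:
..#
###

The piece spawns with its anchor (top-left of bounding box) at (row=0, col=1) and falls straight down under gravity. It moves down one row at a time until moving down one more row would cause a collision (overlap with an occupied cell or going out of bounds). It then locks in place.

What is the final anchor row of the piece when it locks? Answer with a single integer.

Answer: 3

Derivation:
Spawn at (row=0, col=1). Try each row:
  row 0: fits
  row 1: fits
  row 2: fits
  row 3: fits
  row 4: blocked -> lock at row 3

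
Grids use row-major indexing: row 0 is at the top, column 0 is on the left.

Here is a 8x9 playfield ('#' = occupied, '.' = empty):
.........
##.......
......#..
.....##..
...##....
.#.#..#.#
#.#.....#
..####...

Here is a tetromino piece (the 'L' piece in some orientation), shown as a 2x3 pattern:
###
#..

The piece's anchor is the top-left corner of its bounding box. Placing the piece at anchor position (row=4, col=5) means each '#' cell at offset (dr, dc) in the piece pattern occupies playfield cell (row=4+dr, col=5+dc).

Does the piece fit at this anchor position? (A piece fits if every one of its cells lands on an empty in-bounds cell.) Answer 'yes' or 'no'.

Answer: yes

Derivation:
Check each piece cell at anchor (4, 5):
  offset (0,0) -> (4,5): empty -> OK
  offset (0,1) -> (4,6): empty -> OK
  offset (0,2) -> (4,7): empty -> OK
  offset (1,0) -> (5,5): empty -> OK
All cells valid: yes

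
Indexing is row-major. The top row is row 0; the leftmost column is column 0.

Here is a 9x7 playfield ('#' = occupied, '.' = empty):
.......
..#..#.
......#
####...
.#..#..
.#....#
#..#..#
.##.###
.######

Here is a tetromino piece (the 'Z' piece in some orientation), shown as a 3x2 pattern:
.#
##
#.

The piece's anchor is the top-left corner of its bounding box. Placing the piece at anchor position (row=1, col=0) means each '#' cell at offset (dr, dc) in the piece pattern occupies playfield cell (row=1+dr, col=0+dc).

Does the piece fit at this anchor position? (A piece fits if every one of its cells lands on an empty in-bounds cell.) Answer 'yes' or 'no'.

Check each piece cell at anchor (1, 0):
  offset (0,1) -> (1,1): empty -> OK
  offset (1,0) -> (2,0): empty -> OK
  offset (1,1) -> (2,1): empty -> OK
  offset (2,0) -> (3,0): occupied ('#') -> FAIL
All cells valid: no

Answer: no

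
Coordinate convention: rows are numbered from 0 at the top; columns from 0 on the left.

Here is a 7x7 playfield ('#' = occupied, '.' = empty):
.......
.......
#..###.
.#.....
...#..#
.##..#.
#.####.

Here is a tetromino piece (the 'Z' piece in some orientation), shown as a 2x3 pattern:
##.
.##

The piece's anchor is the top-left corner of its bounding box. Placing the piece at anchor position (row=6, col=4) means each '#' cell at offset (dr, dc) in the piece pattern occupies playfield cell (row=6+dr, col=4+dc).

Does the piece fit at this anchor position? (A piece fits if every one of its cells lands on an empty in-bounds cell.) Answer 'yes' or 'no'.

Answer: no

Derivation:
Check each piece cell at anchor (6, 4):
  offset (0,0) -> (6,4): occupied ('#') -> FAIL
  offset (0,1) -> (6,5): occupied ('#') -> FAIL
  offset (1,1) -> (7,5): out of bounds -> FAIL
  offset (1,2) -> (7,6): out of bounds -> FAIL
All cells valid: no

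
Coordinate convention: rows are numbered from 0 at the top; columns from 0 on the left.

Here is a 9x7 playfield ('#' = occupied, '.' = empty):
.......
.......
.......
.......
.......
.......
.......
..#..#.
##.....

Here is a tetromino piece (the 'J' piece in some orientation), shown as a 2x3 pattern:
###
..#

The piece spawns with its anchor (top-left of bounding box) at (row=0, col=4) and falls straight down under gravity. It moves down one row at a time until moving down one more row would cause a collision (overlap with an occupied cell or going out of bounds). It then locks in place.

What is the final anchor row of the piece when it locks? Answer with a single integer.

Spawn at (row=0, col=4). Try each row:
  row 0: fits
  row 1: fits
  row 2: fits
  row 3: fits
  row 4: fits
  row 5: fits
  row 6: fits
  row 7: blocked -> lock at row 6

Answer: 6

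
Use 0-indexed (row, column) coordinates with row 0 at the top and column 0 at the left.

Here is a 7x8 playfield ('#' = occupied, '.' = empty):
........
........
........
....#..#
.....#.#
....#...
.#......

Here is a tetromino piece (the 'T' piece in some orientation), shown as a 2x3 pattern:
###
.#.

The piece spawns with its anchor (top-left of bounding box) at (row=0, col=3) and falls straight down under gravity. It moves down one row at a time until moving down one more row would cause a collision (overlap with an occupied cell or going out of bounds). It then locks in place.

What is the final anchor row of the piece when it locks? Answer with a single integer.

Answer: 1

Derivation:
Spawn at (row=0, col=3). Try each row:
  row 0: fits
  row 1: fits
  row 2: blocked -> lock at row 1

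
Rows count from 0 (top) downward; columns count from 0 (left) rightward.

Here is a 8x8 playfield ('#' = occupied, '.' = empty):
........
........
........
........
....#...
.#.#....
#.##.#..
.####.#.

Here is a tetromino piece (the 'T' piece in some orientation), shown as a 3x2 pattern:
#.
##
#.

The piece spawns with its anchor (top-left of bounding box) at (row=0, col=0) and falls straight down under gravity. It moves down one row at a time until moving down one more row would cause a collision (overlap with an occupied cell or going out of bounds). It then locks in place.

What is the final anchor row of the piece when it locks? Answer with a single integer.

Answer: 3

Derivation:
Spawn at (row=0, col=0). Try each row:
  row 0: fits
  row 1: fits
  row 2: fits
  row 3: fits
  row 4: blocked -> lock at row 3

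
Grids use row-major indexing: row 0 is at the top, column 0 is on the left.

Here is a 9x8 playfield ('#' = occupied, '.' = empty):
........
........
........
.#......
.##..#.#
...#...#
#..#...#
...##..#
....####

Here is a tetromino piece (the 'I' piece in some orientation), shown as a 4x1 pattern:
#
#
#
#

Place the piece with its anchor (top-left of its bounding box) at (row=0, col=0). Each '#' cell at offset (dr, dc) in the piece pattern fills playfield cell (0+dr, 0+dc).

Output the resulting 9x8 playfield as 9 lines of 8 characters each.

Answer: #.......
#.......
#.......
##......
.##..#.#
...#...#
#..#...#
...##..#
....####

Derivation:
Fill (0+0,0+0) = (0,0)
Fill (0+1,0+0) = (1,0)
Fill (0+2,0+0) = (2,0)
Fill (0+3,0+0) = (3,0)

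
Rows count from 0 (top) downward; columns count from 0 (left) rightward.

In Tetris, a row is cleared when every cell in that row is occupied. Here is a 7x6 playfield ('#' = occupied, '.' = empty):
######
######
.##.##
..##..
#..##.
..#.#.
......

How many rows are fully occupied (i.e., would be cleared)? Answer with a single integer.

Check each row:
  row 0: 0 empty cells -> FULL (clear)
  row 1: 0 empty cells -> FULL (clear)
  row 2: 2 empty cells -> not full
  row 3: 4 empty cells -> not full
  row 4: 3 empty cells -> not full
  row 5: 4 empty cells -> not full
  row 6: 6 empty cells -> not full
Total rows cleared: 2

Answer: 2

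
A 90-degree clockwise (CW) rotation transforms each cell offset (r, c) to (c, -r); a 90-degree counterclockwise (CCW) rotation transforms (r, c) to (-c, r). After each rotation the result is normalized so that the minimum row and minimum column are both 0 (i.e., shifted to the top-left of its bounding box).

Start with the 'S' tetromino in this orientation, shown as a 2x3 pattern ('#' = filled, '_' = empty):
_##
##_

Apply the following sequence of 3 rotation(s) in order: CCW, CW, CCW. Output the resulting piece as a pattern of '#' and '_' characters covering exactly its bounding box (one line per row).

Answer: #_
##
_#

Derivation:
Start:
_##
##_
After rotation 1 (CCW):
#_
##
_#
After rotation 2 (CW):
_##
##_
After rotation 3 (CCW):
#_
##
_#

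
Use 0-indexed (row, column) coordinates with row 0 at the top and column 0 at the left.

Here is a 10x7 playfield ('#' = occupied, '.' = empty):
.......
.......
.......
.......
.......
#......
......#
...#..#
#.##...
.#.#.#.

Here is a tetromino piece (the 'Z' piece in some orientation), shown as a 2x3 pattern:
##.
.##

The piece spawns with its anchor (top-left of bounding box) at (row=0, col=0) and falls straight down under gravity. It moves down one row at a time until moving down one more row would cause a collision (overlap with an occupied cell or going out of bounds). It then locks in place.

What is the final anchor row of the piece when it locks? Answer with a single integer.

Answer: 4

Derivation:
Spawn at (row=0, col=0). Try each row:
  row 0: fits
  row 1: fits
  row 2: fits
  row 3: fits
  row 4: fits
  row 5: blocked -> lock at row 4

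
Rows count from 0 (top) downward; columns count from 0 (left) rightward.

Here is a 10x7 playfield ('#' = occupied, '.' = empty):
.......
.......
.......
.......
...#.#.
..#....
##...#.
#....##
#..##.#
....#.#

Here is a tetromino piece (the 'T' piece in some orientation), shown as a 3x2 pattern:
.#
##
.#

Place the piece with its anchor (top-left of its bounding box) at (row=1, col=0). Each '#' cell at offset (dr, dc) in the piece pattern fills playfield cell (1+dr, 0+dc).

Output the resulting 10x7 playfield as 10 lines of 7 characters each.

Answer: .......
.#.....
##.....
.#.....
...#.#.
..#....
##...#.
#....##
#..##.#
....#.#

Derivation:
Fill (1+0,0+1) = (1,1)
Fill (1+1,0+0) = (2,0)
Fill (1+1,0+1) = (2,1)
Fill (1+2,0+1) = (3,1)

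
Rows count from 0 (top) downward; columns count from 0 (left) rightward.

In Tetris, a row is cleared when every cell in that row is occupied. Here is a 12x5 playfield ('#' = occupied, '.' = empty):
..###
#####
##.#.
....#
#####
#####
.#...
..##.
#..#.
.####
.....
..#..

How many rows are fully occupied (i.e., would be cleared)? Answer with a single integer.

Check each row:
  row 0: 2 empty cells -> not full
  row 1: 0 empty cells -> FULL (clear)
  row 2: 2 empty cells -> not full
  row 3: 4 empty cells -> not full
  row 4: 0 empty cells -> FULL (clear)
  row 5: 0 empty cells -> FULL (clear)
  row 6: 4 empty cells -> not full
  row 7: 3 empty cells -> not full
  row 8: 3 empty cells -> not full
  row 9: 1 empty cell -> not full
  row 10: 5 empty cells -> not full
  row 11: 4 empty cells -> not full
Total rows cleared: 3

Answer: 3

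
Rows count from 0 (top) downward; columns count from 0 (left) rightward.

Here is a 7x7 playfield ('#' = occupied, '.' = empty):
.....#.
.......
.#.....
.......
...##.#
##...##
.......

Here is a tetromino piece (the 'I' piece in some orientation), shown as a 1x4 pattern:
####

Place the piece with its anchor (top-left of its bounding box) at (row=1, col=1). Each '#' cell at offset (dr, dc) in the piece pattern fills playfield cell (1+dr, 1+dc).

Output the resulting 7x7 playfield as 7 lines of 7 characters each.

Answer: .....#.
.####..
.#.....
.......
...##.#
##...##
.......

Derivation:
Fill (1+0,1+0) = (1,1)
Fill (1+0,1+1) = (1,2)
Fill (1+0,1+2) = (1,3)
Fill (1+0,1+3) = (1,4)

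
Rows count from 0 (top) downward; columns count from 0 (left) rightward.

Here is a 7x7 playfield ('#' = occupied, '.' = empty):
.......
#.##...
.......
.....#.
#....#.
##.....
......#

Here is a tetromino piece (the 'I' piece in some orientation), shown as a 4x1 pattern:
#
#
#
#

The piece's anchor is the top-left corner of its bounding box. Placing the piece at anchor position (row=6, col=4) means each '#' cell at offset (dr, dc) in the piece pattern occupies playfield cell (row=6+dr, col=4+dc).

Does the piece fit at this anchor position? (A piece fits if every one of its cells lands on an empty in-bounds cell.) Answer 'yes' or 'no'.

Check each piece cell at anchor (6, 4):
  offset (0,0) -> (6,4): empty -> OK
  offset (1,0) -> (7,4): out of bounds -> FAIL
  offset (2,0) -> (8,4): out of bounds -> FAIL
  offset (3,0) -> (9,4): out of bounds -> FAIL
All cells valid: no

Answer: no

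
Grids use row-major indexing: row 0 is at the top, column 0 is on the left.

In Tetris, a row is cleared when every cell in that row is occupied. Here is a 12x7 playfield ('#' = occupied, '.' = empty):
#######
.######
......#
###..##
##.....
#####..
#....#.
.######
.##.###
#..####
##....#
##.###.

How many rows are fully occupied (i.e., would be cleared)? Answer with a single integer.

Check each row:
  row 0: 0 empty cells -> FULL (clear)
  row 1: 1 empty cell -> not full
  row 2: 6 empty cells -> not full
  row 3: 2 empty cells -> not full
  row 4: 5 empty cells -> not full
  row 5: 2 empty cells -> not full
  row 6: 5 empty cells -> not full
  row 7: 1 empty cell -> not full
  row 8: 2 empty cells -> not full
  row 9: 2 empty cells -> not full
  row 10: 4 empty cells -> not full
  row 11: 2 empty cells -> not full
Total rows cleared: 1

Answer: 1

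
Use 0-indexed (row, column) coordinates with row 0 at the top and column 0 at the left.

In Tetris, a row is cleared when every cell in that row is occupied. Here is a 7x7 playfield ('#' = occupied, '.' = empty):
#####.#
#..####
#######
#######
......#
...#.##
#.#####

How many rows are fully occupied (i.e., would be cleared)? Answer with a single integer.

Check each row:
  row 0: 1 empty cell -> not full
  row 1: 2 empty cells -> not full
  row 2: 0 empty cells -> FULL (clear)
  row 3: 0 empty cells -> FULL (clear)
  row 4: 6 empty cells -> not full
  row 5: 4 empty cells -> not full
  row 6: 1 empty cell -> not full
Total rows cleared: 2

Answer: 2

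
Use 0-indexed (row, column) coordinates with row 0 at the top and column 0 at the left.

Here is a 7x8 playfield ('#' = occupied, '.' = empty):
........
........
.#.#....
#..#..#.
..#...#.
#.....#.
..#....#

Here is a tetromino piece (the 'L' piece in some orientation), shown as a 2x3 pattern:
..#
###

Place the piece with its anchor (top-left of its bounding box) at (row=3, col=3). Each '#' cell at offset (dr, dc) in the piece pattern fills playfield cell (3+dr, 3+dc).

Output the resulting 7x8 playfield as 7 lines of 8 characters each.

Answer: ........
........
.#.#....
#..#.##.
..#####.
#.....#.
..#....#

Derivation:
Fill (3+0,3+2) = (3,5)
Fill (3+1,3+0) = (4,3)
Fill (3+1,3+1) = (4,4)
Fill (3+1,3+2) = (4,5)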